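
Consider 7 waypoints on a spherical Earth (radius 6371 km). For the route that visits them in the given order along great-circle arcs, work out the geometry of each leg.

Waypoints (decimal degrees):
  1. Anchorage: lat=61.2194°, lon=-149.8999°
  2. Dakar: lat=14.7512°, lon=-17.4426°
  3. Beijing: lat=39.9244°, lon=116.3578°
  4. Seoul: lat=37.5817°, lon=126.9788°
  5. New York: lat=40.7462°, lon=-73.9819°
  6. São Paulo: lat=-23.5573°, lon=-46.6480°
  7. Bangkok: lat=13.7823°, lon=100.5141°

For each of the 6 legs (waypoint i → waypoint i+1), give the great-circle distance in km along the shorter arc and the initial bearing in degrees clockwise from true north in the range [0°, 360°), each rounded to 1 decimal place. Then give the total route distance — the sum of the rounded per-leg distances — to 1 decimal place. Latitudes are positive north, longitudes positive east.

Leg 1: φ1=1.0684801, φ2=0.2574570, Δφ=-0.8110231, Δλ=2.3118160 rad; a=sin²(Δφ/2)+cosφ1·cosφ2·sin²(Δλ/2)=0.5455612004; c=2·atan2(√a, √(1-a))=1.662045304; dist=6371·c=10588.891 ≈ 10588.9 km; running total=10588.9 km
Leg 1 bearing: y=sinΔλ·cosφ2=0.71346382, x=cosφ1·sinφ2-sinφ1·cosφ2·cosΔλ=0.69474174; θ=atan2(y, x)=45.7617° ≈ 45.8°
Leg 2: φ1=0.2574570, φ2=0.6968122, Δφ=0.4393552, Δλ=2.3352575 rad; a=sin²(Δφ/2)+cosφ1·cosφ2·sin²(Δλ/2)=0.6749487190; c=2·atan2(√a, √(1-a))=1.928257946; dist=6371·c=12284.931 ≈ 12284.9 km; running total=22873.8 km
Leg 2 bearing: y=sinΔλ·cosφ2=0.55350838, x=cosφ1·sinφ2-sinφ1·cosφ2·cosΔλ=0.75577792; θ=atan2(y, x)=36.2179° ≈ 36.2°
Leg 3: φ1=0.6968122, φ2=0.6559244, Δφ=-0.0408878, Δλ=0.1853714 rad; a=sin²(Δφ/2)+cosφ1·cosφ2·sin²(Δλ/2)=0.0056239235; c=2·atan2(√a, √(1-a))=0.150126588; dist=6371·c=956.456 ≈ 956.5 km; running total=23830.3 km
Leg 3 bearing: y=sinΔλ·cosφ2=0.14606408, x=cosφ1·sinφ2-sinφ1·cosφ2·cosΔλ=-0.03216307; θ=atan2(y, x)=102.4183° ≈ 102.4°
Leg 4: φ1=0.6559244, φ2=0.7111553, Δφ=0.0552309, Δλ=-3.5074259 rad; a=sin²(Δφ/2)+cosφ1·cosφ2·sin²(Δλ/2)=0.5812900293; c=2·atan2(√a, √(1-a))=1.734101268; dist=6371·c=11047.959 ≈ 11048.0 km; running total=34878.3 km
Leg 4 bearing: y=sinΔλ·cosφ2=0.27101732, x=cosφ1·sinφ2-sinφ1·cosφ2·cosΔλ=0.94874514; θ=atan2(y, x)=15.9425° ≈ 15.9°
Leg 5: φ1=0.7111553, φ2=-0.4111524, Δφ=-1.1223078, Δλ=0.4770666 rad; a=sin²(Δφ/2)+cosφ1·cosφ2·sin²(Δλ/2)=0.3219682484; c=2·atan2(√a, √(1-a))=1.206744414; dist=6371·c=7688.169 ≈ 7688.2 km; running total=42566.5 km
Leg 5 bearing: y=sinΔλ·cosφ2=0.42090796, x=cosφ1·sinφ2-sinφ1·cosφ2·cosΔλ=-0.83429927; θ=atan2(y, x)=153.2288° ≈ 153.2°
Leg 6: φ1=-0.4111524, φ2=0.2405465, Δφ=0.6516990, Δλ=2.5684632 rad; a=sin²(Δφ/2)+cosφ1·cosφ2·sin²(Δλ/2)=0.9216122031; c=2·atan2(√a, √(1-a))=2.574049835; dist=6371·c=16399.272 ≈ 16399.3 km; running total=58965.8 km
Leg 6 bearing: y=sinΔλ·cosφ2=0.52665120, x=cosφ1·sinφ2-sinφ1·cosφ2·cosΔλ=-0.10775488; θ=atan2(y, x)=101.5633° ≈ 101.6°

Leg 1: dist=10588.9 km, bearing=45.8°
Leg 2: dist=12284.9 km, bearing=36.2°
Leg 3: dist=956.5 km, bearing=102.4°
Leg 4: dist=11048.0 km, bearing=15.9°
Leg 5: dist=7688.2 km, bearing=153.2°
Leg 6: dist=16399.3 km, bearing=101.6°
Total: 58965.8 km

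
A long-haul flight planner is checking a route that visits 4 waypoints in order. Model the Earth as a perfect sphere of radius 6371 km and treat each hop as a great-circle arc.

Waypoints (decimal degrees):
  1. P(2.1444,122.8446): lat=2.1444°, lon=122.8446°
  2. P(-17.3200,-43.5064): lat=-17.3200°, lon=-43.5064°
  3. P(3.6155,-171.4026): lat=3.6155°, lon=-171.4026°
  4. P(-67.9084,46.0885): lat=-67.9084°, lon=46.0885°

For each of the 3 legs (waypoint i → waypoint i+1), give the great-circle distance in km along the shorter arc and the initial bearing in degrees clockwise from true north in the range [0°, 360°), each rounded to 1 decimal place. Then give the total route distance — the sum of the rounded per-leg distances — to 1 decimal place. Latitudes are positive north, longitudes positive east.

Leg 1: φ1=0.0374268, φ2=-0.3022910, Δφ=-0.3397179, Δλ=-2.9033727 rad; a=sin²(Δφ/2)+cosφ1·cosφ2·sin²(Δλ/2)=0.9690935003; c=2·atan2(√a, √(1-a))=2.788150954; dist=6371·c=17763.310 ≈ 17763.3 km; running total=17763.3 km
Leg 1 bearing: y=sinΔλ·cosφ2=-0.22527351, x=cosφ1·sinφ2-sinφ1·cosφ2·cosΔλ=-0.26278698; θ=atan2(y, x)=-139.3952° <0 so +360° → 220.6048° ≈ 220.6°
Leg 2: φ1=-0.3022910, φ2=0.0631024, Δφ=0.3653934, Δλ=-2.2322098 rad; a=sin²(Δφ/2)+cosφ1·cosφ2·sin²(Δλ/2)=0.8019941100; c=2·atan2(√a, √(1-a))=2.219292086; dist=6371·c=14139.110 ≈ 14139.1 km; running total=31902.4 km
Leg 2 bearing: y=sinΔλ·cosφ2=-0.78755423, x=cosφ1·sinφ2-sinφ1·cosφ2·cosΔλ=-0.12229702; θ=atan2(y, x)=-98.8268° <0 so +360° → 261.1732° ≈ 261.2°
Leg 3: φ1=0.0631024, φ2=-1.1852252, Δφ=-1.2483275, Δλ=3.7959358 rad; a=sin²(Δφ/2)+cosφ1·cosφ2·sin²(Δλ/2)=0.6781217473; c=2·atan2(√a, √(1-a))=1.935040861; dist=6371·c=12328.145 ≈ 12328.1 km; running total=44230.5 km
Leg 3 bearing: y=sinΔλ·cosφ2=-0.22890178, x=cosφ1·sinφ2-sinφ1·cosφ2·cosΔλ=-0.90592193; θ=atan2(y, x)=-165.8197° <0 so +360° → 194.1803° ≈ 194.2°

Leg 1: dist=17763.3 km, bearing=220.6°
Leg 2: dist=14139.1 km, bearing=261.2°
Leg 3: dist=12328.1 km, bearing=194.2°
Total: 44230.5 km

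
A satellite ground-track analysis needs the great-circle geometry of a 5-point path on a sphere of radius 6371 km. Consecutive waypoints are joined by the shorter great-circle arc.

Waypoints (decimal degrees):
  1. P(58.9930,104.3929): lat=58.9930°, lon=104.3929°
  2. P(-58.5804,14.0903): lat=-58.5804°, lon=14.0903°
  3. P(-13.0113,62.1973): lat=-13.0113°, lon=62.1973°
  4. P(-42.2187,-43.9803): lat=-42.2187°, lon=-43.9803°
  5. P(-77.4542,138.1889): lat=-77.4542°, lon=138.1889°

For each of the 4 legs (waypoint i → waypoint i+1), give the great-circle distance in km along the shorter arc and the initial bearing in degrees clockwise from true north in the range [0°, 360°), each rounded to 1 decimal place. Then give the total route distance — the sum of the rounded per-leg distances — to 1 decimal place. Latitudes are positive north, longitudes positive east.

Leg 1: dist=15247.7 km, bearing=230.0°
Leg 2: dist=6439.0 km, bearing=58.9°
Leg 3: dist=10324.7 km, bearing=225.4°
Leg 4: dist=6707.2 km, bearing=180.5°
Total: 38718.6 km

Leg 1: φ1=1.0296221, φ2=-1.0224209, Δφ=-2.0520429, Δλ=-1.5760777 rad; a=sin²(Δφ/2)+cosφ1·cosφ2·sin²(Δλ/2)=0.8664237958; c=2·atan2(√a, √(1-a))=2.393294115; dist=6371·c=15247.677 ≈ 15247.7 km; running total=15247.7 km
Leg 1 bearing: y=sinΔλ·cosφ2=-0.52129432, x=cosφ1·sinφ2-sinφ1·cosφ2·cosΔλ=-0.43724895; θ=atan2(y, x)=-129.9891° <0 so +360° → 230.0109° ≈ 230.0°
Leg 2: φ1=-1.0224209, φ2=-0.2270900, Δφ=0.7953308, Δλ=0.8396255 rad; a=sin²(Δφ/2)+cosφ1·cosφ2·sin²(Δλ/2)=0.2343556487; c=2·atan2(√a, √(1-a))=1.010675338; dist=6371·c=6439.013 ≈ 6439.0 km; running total=21686.7 km
Leg 2 bearing: y=sinΔλ·cosφ2=0.72528134, x=cosφ1·sinφ2-sinφ1·cosφ2·cosΔλ=0.43783477; θ=atan2(y, x)=58.8816° ≈ 58.9°
Leg 3: φ1=-0.2270900, φ2=-0.7368553, Δφ=-0.5097653, Δλ=-1.8531487 rad; a=sin²(Δφ/2)+cosφ1·cosφ2·sin²(Δλ/2)=0.5248766488; c=2·atan2(√a, √(1-a))=1.620570174; dist=6371·c=10324.653 ≈ 10324.7 km; running total=32011.4 km
Leg 3 bearing: y=sinΔλ·cosφ2=-0.71126013, x=cosφ1·sinφ2-sinφ1·cosφ2·cosΔλ=-0.70116591; θ=atan2(y, x)=-134.5905° <0 so +360° → 225.4095° ≈ 225.4°
Leg 4: φ1=-0.7368553, φ2=-1.3518308, Δφ=-0.6149755, Δλ=3.1794523 rad; a=sin²(Δφ/2)+cosφ1·cosφ2·sin²(Δλ/2)=0.2524184789; c=2·atan2(√a, √(1-a))=1.052773842; dist=6371·c=6707.222 ≈ 6707.2 km; running total=38718.6 km
Leg 4 bearing: y=sinΔλ·cosφ2=-0.00822191, x=cosφ1·sinφ2-sinφ1·cosφ2·cosΔλ=-0.86876117; θ=atan2(y, x)=-179.4578° <0 so +360° → 180.5422° ≈ 180.5°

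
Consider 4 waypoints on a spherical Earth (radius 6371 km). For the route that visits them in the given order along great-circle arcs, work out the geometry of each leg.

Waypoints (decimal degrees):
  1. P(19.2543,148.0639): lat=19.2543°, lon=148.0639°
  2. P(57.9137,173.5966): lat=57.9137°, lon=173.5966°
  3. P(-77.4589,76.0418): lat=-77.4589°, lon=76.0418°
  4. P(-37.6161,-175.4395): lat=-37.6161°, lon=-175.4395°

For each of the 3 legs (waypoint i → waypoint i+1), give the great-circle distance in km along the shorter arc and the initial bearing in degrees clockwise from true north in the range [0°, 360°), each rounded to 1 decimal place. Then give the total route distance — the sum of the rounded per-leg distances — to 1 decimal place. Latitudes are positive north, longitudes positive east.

Leg 1: dist=4776.3 km, bearing=19.6°
Leg 2: dist=16387.1 km, bearing=203.5°
Leg 3: dist=6364.4 km, bearing=116.7°
Total: 27527.8 km

Leg 1: φ1=0.3360509, φ2=1.0107847, Δφ=0.6747338, Δλ=0.4456297 rad; a=sin²(Δφ/2)+cosφ1·cosφ2·sin²(Δλ/2)=0.1340509348; c=2·atan2(√a, √(1-a))=0.749692952; dist=6371·c=4776.294 ≈ 4776.3 km; running total=4776.3 km
Leg 1 bearing: y=sinΔλ·cosφ2=0.22895937, x=cosφ1·sinφ2-sinφ1·cosφ2·cosΔλ=0.64179649; θ=atan2(y, x)=19.6337° ≈ 19.6°
Leg 2: φ1=1.0107847, φ2=-1.3519128, Δφ=-2.3626976, Δλ=-1.7026525 rad; a=sin²(Δφ/2)+cosφ1·cosφ2·sin²(Δλ/2)=0.9210993911; c=2·atan2(√a, √(1-a))=2.572144762; dist=6371·c=16387.134 ≈ 16387.1 km; running total=21163.4 km
Leg 2 bearing: y=sinΔλ·cosφ2=-0.21525502, x=cosφ1·sinφ2-sinφ1·cosφ2·cosΔλ=-0.49433439; θ=atan2(y, x)=-156.4696° <0 so +360° → 203.5304° ≈ 203.5°
Leg 3: φ1=-1.3519128, φ2=-0.6565248, Δφ=0.6953880, Δλ=-4.3891767 rad; a=sin²(Δφ/2)+cosφ1·cosφ2·sin²(Δλ/2)=0.2294125378; c=2·atan2(√a, √(1-a))=0.998962639; dist=6371·c=6364.391 ≈ 6364.4 km; running total=27527.8 km
Leg 3 bearing: y=sinΔλ·cosφ2=0.75110232, x=cosφ1·sinφ2-sinφ1·cosφ2·cosΔλ=-0.37812036; θ=atan2(y, x)=116.7216° ≈ 116.7°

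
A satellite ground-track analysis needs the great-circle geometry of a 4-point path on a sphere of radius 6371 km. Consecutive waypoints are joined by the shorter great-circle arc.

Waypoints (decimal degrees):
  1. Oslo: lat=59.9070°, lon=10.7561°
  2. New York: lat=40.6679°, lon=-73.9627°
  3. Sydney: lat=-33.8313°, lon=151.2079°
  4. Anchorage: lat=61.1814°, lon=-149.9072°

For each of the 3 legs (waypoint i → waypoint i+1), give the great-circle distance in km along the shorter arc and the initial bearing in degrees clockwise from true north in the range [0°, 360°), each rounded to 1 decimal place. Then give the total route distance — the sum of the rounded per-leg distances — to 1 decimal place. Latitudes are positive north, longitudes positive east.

Leg 1: dist=5917.0 km, bearing=289.4°
Leg 2: dist=15990.4 km, bearing=266.1°
Leg 3: dist=11821.4 km, bearing=25.5°
Total: 33728.8 km

Leg 1: φ1=1.0455744, φ2=0.7097888, Δφ=-0.3357856, Δλ=-1.4786220 rad; a=sin²(Δφ/2)+cosφ1·cosφ2·sin²(Δλ/2)=0.2005790325; c=2·atan2(√a, √(1-a))=0.928742015; dist=6371·c=5917.015 ≈ 5917.0 km; running total=5917.0 km
Leg 1 bearing: y=sinΔλ·cosφ2=-0.75527969, x=cosφ1·sinφ2-sinφ1·cosφ2·cosΔλ=0.26634738; θ=atan2(y, x)=-70.5749° <0 so +360° → 289.4251° ≈ 289.4°
Leg 2: φ1=0.7097888, φ2=-0.5904676, Δφ=-1.3002563, Δλ=3.9299683 rad; a=sin²(Δφ/2)+cosφ1·cosφ2·sin²(Δλ/2)=0.9035088377; c=2·atan2(√a, √(1-a))=2.509880597; dist=6371·c=15990.449 ≈ 15990.4 km; running total=21907.4 km
Leg 2 bearing: y=sinΔλ·cosφ2=-0.58912611, x=cosφ1·sinφ2-sinφ1·cosφ2·cosΔλ=-0.04065581; θ=atan2(y, x)=-93.9477° <0 so +360° → 266.0523° ≈ 266.1°
Leg 3: φ1=-0.5904676, φ2=1.0678169, Δφ=1.6582844, Δλ=-5.2554499 rad; a=sin²(Δφ/2)+cosφ1·cosφ2·sin²(Δλ/2)=0.6404378769; c=2·atan2(√a, √(1-a))=1.855502801; dist=6371·c=11821.408 ≈ 11821.4 km; running total=33728.8 km
Leg 3 bearing: y=sinΔλ·cosφ2=0.41268775, x=cosφ1·sinφ2-sinφ1·cosφ2·cosΔλ=0.86648580; θ=atan2(y, x)=25.4674° ≈ 25.5°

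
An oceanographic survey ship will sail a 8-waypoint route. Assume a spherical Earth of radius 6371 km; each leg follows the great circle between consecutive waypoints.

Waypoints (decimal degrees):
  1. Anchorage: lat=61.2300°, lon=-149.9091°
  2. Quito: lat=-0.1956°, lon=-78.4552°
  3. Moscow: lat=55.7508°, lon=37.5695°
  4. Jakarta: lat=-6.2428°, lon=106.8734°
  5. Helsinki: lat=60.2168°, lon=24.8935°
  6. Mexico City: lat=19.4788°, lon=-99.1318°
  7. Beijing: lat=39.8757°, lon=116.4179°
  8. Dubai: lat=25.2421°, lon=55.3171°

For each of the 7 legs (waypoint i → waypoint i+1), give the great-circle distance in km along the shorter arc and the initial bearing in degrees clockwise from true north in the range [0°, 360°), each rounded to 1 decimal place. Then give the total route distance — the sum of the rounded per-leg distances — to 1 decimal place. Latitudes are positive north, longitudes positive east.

Leg 1: φ1=1.0686651, φ2=-0.0034139, Δφ=-1.0720790, Δλ=1.2471058 rad; a=sin²(Δφ/2)+cosφ1·cosφ2·sin²(Δλ/2)=0.4249545392; c=2·atan2(√a, √(1-a))=1.420136091; dist=6371·c=9047.687 ≈ 9047.7 km; running total=9047.7 km
Leg 1 bearing: y=sinΔλ·cosφ2=0.94806252, x=cosφ1·sinφ2-sinφ1·cosφ2·cosΔλ=-0.28044638; θ=atan2(y, x)=106.4787° ≈ 106.5°
Leg 2: φ1=-0.0034139, φ2=0.9730350, Δφ=0.9764489, Δλ=2.0250130 rad; a=sin²(Δφ/2)+cosφ1·cosφ2·sin²(Δλ/2)=0.6248754352; c=2·atan2(√a, √(1-a))=1.823219291; dist=6371·c=11615.730 ≈ 11615.7 km; running total=20663.4 km
Leg 2 bearing: y=sinΔλ·cosφ2=0.50572894, x=cosφ1·sinφ2-sinφ1·cosφ2·cosΔλ=0.82574981; θ=atan2(y, x)=31.4853° ≈ 31.5°
Leg 3: φ1=0.9730350, φ2=-0.1089574, Δφ=-1.0819924, Δλ=1.2095812 rad; a=sin²(Δφ/2)+cosφ1·cosφ2·sin²(Δλ/2)=0.4460839164; c=2·atan2(√a, √(1-a))=1.462754084; dist=6371·c=9319.206 ≈ 9319.2 km; running total=29982.6 km
Leg 3 bearing: y=sinΔλ·cosφ2=0.92992077, x=cosφ1·sinφ2-sinφ1·cosφ2·cosΔλ=-0.35159576; θ=atan2(y, x)=110.7112° ≈ 110.7°
Leg 4: φ1=-0.1089574, φ2=1.0509814, Δφ=1.1599388, Δλ=-1.4308192 rad; a=sin²(Δφ/2)+cosφ1·cosφ2·sin²(Δλ/2)=0.5127433858; c=2·atan2(√a, √(1-a))=1.596285858; dist=6371·c=10169.937 ≈ 10169.9 km; running total=40152.5 km
Leg 4 bearing: y=sinΔλ·cosφ2=-0.49186118, x=cosφ1·sinφ2-sinφ1·cosφ2·cosΔλ=0.87030053; θ=atan2(y, x)=-29.4735° <0 so +360° → 330.5265° ≈ 330.5°
Leg 5: φ1=1.0509814, φ2=0.3399692, Δφ=-0.7110122, Δλ=-2.1646498 rad; a=sin²(Δφ/2)+cosφ1·cosφ2·sin²(Δλ/2)=0.4863118706; c=2·atan2(√a, √(1-a))=1.543416647; dist=6371·c=9833.107 ≈ 9833.1 km; running total=49985.6 km
Leg 5 bearing: y=sinΔλ·cosφ2=-0.78135469, x=cosφ1·sinφ2-sinφ1·cosφ2·cosΔλ=0.62348648; θ=atan2(y, x)=-51.4117° <0 so +360° → 308.5883° ≈ 308.6°
Leg 6: φ1=0.3399692, φ2=0.6959623, Δφ=0.3559931, Δλ=3.7620520 rad; a=sin²(Δφ/2)+cosφ1·cosφ2·sin²(Δλ/2)=0.6874351590; c=2·atan2(√a, √(1-a))=1.955053215; dist=6371·c=12455.644 ≈ 12455.6 km; running total=62441.2 km
Leg 6 bearing: y=sinΔλ·cosφ2=-0.44619480, x=cosφ1·sinφ2-sinφ1·cosφ2·cosΔλ=0.81263919; θ=atan2(y, x)=-28.7698° <0 so +360° → 331.2302° ≈ 331.2°
Leg 7: φ1=0.6959623, φ2=0.4405578, Δφ=-0.2554045, Δλ=-1.0664101 rad; a=sin²(Δφ/2)+cosφ1·cosφ2·sin²(Δλ/2)=0.1955653797; c=2·atan2(√a, √(1-a))=0.916161957; dist=6371·c=5836.868 ≈ 5836.9 km; running total=68278.1 km
Leg 7 bearing: y=sinΔλ·cosφ2=-0.79187598, x=cosφ1·sinφ2-sinφ1·cosφ2·cosΔλ=0.04701782; θ=atan2(y, x)=-86.6020° <0 so +360° → 273.3980° ≈ 273.4°

Leg 1: dist=9047.7 km, bearing=106.5°
Leg 2: dist=11615.7 km, bearing=31.5°
Leg 3: dist=9319.2 km, bearing=110.7°
Leg 4: dist=10169.9 km, bearing=330.5°
Leg 5: dist=9833.1 km, bearing=308.6°
Leg 6: dist=12455.6 km, bearing=331.2°
Leg 7: dist=5836.9 km, bearing=273.4°
Total: 68278.1 km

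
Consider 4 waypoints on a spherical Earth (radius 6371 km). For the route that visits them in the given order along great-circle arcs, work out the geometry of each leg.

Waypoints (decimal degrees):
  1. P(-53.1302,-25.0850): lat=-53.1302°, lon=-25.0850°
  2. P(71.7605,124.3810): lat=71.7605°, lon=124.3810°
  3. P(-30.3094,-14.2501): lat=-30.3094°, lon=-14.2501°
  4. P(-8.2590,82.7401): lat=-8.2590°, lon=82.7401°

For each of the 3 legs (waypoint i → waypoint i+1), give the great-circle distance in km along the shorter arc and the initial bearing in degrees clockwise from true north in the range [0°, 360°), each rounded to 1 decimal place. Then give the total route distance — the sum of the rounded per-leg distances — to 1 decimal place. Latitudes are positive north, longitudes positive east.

Leg 1: φ1=-0.9272969, φ2=1.2524570, Δφ=2.1797539, Δλ=2.6086738 rad; a=sin²(Δφ/2)+cosφ1·cosφ2·sin²(Δλ/2)=0.9607789391; c=2·atan2(√a, √(1-a))=2.742870550; dist=6371·c=17474.828 ≈ 17474.8 km; running total=17474.8 km
Leg 1 bearing: y=sinΔλ·cosφ2=0.15901431, x=cosφ1·sinφ2-sinφ1·cosφ2·cosΔλ=0.35418290; θ=atan2(y, x)=24.1782° ≈ 24.2°
Leg 2: φ1=1.2524570, φ2=-0.5289988, Δφ=-1.7814558, Δλ=-2.4195691 rad; a=sin²(Δφ/2)+cosφ1·cosφ2·sin²(Δλ/2)=0.8410479667; c=2·atan2(√a, √(1-a))=2.321421328; dist=6371·c=14789.775 ≈ 14789.8 km; running total=32264.6 km
Leg 2 bearing: y=sinΔλ·cosφ2=-0.57056739, x=cosφ1·sinφ2-sinφ1·cosφ2·cosΔλ=0.45738167; θ=atan2(y, x)=-51.2834° <0 so +360° → 308.7166° ≈ 308.7°
Leg 3: φ1=-0.5289988, φ2=-0.1441467, Δφ=0.3848521, Δλ=1.6927983 rad; a=sin²(Δφ/2)+cosφ1·cosφ2·sin²(Δλ/2)=0.5157401917; c=2·atan2(√a, √(1-a))=1.602281912; dist=6371·c=10208.138 ≈ 10208.1 km; running total=42472.7 km
Leg 3 bearing: y=sinΔλ·cosφ2=0.98227291, x=cosφ1·sinφ2-sinφ1·cosφ2·cosΔλ=-0.18479427; θ=atan2(y, x)=100.6545° ≈ 100.7°

Leg 1: dist=17474.8 km, bearing=24.2°
Leg 2: dist=14789.8 km, bearing=308.7°
Leg 3: dist=10208.1 km, bearing=100.7°
Total: 42472.7 km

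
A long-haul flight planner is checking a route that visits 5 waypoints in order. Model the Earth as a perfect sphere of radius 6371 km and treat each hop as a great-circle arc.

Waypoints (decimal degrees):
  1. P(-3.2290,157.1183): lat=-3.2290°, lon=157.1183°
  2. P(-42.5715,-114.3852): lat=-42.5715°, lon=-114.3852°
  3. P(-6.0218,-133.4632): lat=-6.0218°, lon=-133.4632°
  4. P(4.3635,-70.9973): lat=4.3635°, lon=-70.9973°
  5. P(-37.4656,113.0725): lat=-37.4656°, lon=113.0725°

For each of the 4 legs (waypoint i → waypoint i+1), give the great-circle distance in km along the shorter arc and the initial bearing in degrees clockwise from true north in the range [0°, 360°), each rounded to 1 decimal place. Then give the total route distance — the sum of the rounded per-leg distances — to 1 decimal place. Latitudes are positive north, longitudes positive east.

Leg 1: φ1=-0.0563567, φ2=-0.7430128, Δφ=-0.6866562, Δλ=-4.7386300 rad; a=sin²(Δφ/2)+cosφ1·cosφ2·sin²(Δλ/2)=0.4713012271; c=2·atan2(√a, √(1-a))=1.513367218; dist=6371·c=9641.663 ≈ 9641.7 km; running total=9641.7 km
Leg 1 bearing: y=sinΔλ·cosφ2=0.73618015, x=cosφ1·sinφ2-sinφ1·cosφ2·cosΔλ=-0.67434732; θ=atan2(y, x)=132.4900° ≈ 132.5°
Leg 2: φ1=-0.7430128, φ2=-0.1051002, Δφ=0.6379126, Δλ=-0.3329739 rad; a=sin²(Δφ/2)+cosφ1·cosφ2·sin²(Δλ/2)=0.1184426060; c=2·atan2(√a, √(1-a))=0.702677139; dist=6371·c=4476.756 ≈ 4476.8 km; running total=14118.5 km
Leg 2 bearing: y=sinΔλ·cosφ2=-0.32505147, x=cosφ1·sinφ2-sinφ1·cosφ2·cosΔλ=0.55856724; θ=atan2(y, x)=-30.1967° <0 so +360° → 329.8033° ≈ 329.8°
Leg 3: φ1=-0.1051002, φ2=0.0761574, Δφ=0.1812577, Δλ=1.0902356 rad; a=sin²(Δφ/2)+cosφ1·cosφ2·sin²(Δλ/2)=0.2747943208; c=2·atan2(√a, √(1-a))=1.103570301; dist=6371·c=7030.846 ≈ 7030.8 km; running total=21149.3 km
Leg 3 bearing: y=sinΔλ·cosφ2=0.88416559, x=cosφ1·sinφ2-sinφ1·cosφ2·cosΔλ=0.12401942; θ=atan2(y, x)=82.0154° ≈ 82.0°
Leg 4: φ1=0.0761574, φ2=-0.6538981, Δφ=-0.7300555, Δλ=3.2126241 rad; a=sin²(Δφ/2)+cosφ1·cosφ2·sin²(Δλ/2)=0.9178515026; c=2·atan2(√a, √(1-a))=2.560207964; dist=6371·c=16311.085 ≈ 16311.1 km; running total=37460.4 km
Leg 4 bearing: y=sinΔλ·cosφ2=-0.05633156, x=cosφ1·sinφ2-sinφ1·cosφ2·cosΔλ=-0.54628495; θ=atan2(y, x)=-174.1126° <0 so +360° → 185.8874° ≈ 185.9°

Leg 1: dist=9641.7 km, bearing=132.5°
Leg 2: dist=4476.8 km, bearing=329.8°
Leg 3: dist=7030.8 km, bearing=82.0°
Leg 4: dist=16311.1 km, bearing=185.9°
Total: 37460.4 km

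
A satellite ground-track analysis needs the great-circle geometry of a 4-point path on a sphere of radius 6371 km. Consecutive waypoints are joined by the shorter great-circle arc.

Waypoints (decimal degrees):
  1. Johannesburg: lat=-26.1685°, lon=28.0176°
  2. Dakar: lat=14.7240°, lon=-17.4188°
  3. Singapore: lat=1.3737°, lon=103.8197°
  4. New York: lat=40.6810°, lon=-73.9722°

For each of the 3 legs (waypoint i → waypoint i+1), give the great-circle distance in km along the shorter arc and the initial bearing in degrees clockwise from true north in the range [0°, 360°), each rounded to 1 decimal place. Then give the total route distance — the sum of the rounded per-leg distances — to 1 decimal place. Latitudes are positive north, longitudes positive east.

Leg 1: φ1=-0.4567265, φ2=0.2569823, Δφ=0.7137088, Δλ=-0.7930148 rad; a=sin²(Δφ/2)+cosφ1·cosφ2·sin²(Δλ/2)=0.2514965883; c=2·atan2(√a, √(1-a))=1.050650339; dist=6371·c=6693.693 ≈ 6693.7 km; running total=6693.7 km
Leg 1 bearing: y=sinΔλ·cosφ2=-0.68907538, x=cosφ1·sinφ2-sinφ1·cosφ2·cosΔλ=0.52740813; θ=atan2(y, x)=-52.5701° <0 so +360° → 307.4299° ≈ 307.4°
Leg 2: φ1=0.2569823, φ2=0.0239756, Δφ=-0.2330067, Δλ=2.1160110 rad; a=sin²(Δφ/2)+cosφ1·cosφ2·sin²(Δλ/2)=0.7476671062; c=2·atan2(√a, √(1-a))=2.089015842; dist=6371·c=13309.120 ≈ 13309.1 km; running total=20002.8 km
Leg 2 bearing: y=sinΔλ·cosφ2=0.85477025, x=cosφ1·sinφ2-sinφ1·cosφ2·cosΔλ=0.15495756; θ=atan2(y, x)=79.7247° ≈ 79.7°
Leg 3: φ1=0.0239756, φ2=0.7100174, Δφ=0.6860418, Δλ=-3.1030540 rad; a=sin²(Δφ/2)+cosφ1·cosφ2·sin²(Δλ/2)=0.8709713711; c=2·atan2(√a, √(1-a))=2.406759670; dist=6371·c=15333.466 ≈ 15333.5 km; running total=35336.3 km
Leg 3 bearing: y=sinΔλ·cosφ2=-0.02921855, x=cosφ1·sinφ2-sinφ1·cosφ2·cosΔλ=0.66982628; θ=atan2(y, x)=-2.4977° <0 so +360° → 357.5023° ≈ 357.5°

Leg 1: dist=6693.7 km, bearing=307.4°
Leg 2: dist=13309.1 km, bearing=79.7°
Leg 3: dist=15333.5 km, bearing=357.5°
Total: 35336.3 km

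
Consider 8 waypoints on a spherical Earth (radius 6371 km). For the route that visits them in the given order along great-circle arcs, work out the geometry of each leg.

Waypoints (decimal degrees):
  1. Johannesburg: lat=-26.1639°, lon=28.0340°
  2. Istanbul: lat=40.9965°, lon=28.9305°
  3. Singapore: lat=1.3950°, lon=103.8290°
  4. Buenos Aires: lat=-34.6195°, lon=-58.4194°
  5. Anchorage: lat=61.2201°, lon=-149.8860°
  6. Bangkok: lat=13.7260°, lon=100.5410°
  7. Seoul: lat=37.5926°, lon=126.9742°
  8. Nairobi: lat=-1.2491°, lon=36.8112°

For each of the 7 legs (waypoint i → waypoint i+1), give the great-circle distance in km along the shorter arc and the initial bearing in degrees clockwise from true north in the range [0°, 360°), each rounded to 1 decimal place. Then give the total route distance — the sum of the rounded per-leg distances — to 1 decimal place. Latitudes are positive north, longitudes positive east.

Leg 1: dist=7468.5 km, bearing=0.7°
Leg 2: dist=8643.0 km, bearing=99.0°
Leg 3: dist=15887.4 km, bearing=204.6°
Leg 4: dist=13403.0 km, bearing=326.0°
Leg 5: dist=9680.6 km, bearing=293.6°
Leg 6: dist=3723.5 km, bearing=39.7°
Leg 7: dist=10106.6 km, bearing=269.1°
Total: 68912.6 km

Leg 1: φ1=-0.4566462, φ2=0.7155239, Δφ=1.1721701, Δλ=0.0156469 rad; a=sin²(Δφ/2)+cosφ1·cosφ2·sin²(Δλ/2)=0.3059651412; c=2·atan2(√a, √(1-a))=1.172260082; dist=6371·c=7468.469 ≈ 7468.5 km; running total=7468.5 km
Leg 1 bearing: y=sinΔλ·cosφ2=0.01180899, x=cosφ1·sinφ2-sinφ1·cosφ2·cosΔλ=0.92155436; θ=atan2(y, x)=0.7342° ≈ 0.7°
Leg 2: φ1=0.7155239, φ2=0.0243473, Δφ=-0.6911766, Δλ=1.3072254 rad; a=sin²(Δφ/2)+cosφ1·cosφ2·sin²(Δλ/2)=0.3937264601; c=2·atan2(√a, √(1-a))=1.356615463; dist=6371·c=8642.997 ≈ 8643.0 km; running total=16111.5 km
Leg 2 bearing: y=sinΔλ·cosφ2=0.96517966, x=cosφ1·sinφ2-sinφ1·cosφ2·cosΔλ=-0.15248592; θ=atan2(y, x)=98.9778° ≈ 99.0°
Leg 3: φ1=0.0243473, φ2=-0.6042243, Δφ=-0.6285716, Δλ=-2.8317688 rad; a=sin²(Δφ/2)+cosφ1·cosφ2·sin²(Δλ/2)=0.8986795780; c=2·atan2(√a, √(1-a))=2.493702964; dist=6371·c=15887.382 ≈ 15887.4 km; running total=31998.9 km
Leg 3 bearing: y=sinΔλ·cosφ2=-0.25090785, x=cosφ1·sinφ2-sinφ1·cosφ2·cosΔλ=-0.54887488; θ=atan2(y, x)=-155.4334° <0 so +360° → 204.5666° ≈ 204.6°
Leg 4: φ1=-0.6042243, φ2=1.0684923, Δφ=1.6727166, Δλ=-1.5963933 rad; a=sin²(Δφ/2)+cosφ1·cosφ2·sin²(Δλ/2)=0.7540436062; c=2·atan2(√a, √(1-a))=2.103758859; dist=6371·c=13403.048 ≈ 13403.0 km; running total=45401.9 km
Leg 4 bearing: y=sinΔλ·cosφ2=-0.48128851, x=cosφ1·sinφ2-sinφ1·cosφ2·cosΔλ=0.71428898; θ=atan2(y, x)=-33.9721° <0 so +360° → 326.0279° ≈ 326.0°
Leg 5: φ1=1.0684923, φ2=0.2395639, Δφ=-0.8289284, Δλ=4.3707757 rad; a=sin²(Δφ/2)+cosφ1·cosφ2·sin²(Δλ/2)=0.4743563729; c=2·atan2(√a, √(1-a))=1.519486562; dist=6371·c=9680.649 ≈ 9680.6 km; running total=55082.5 km
Leg 5 bearing: y=sinΔλ·cosφ2=-0.91530721, x=cosφ1·sinφ2-sinφ1·cosφ2·cosΔλ=0.39947757; θ=atan2(y, x)=-66.4216° <0 so +360° → 293.5784° ≈ 293.6°
Leg 6: φ1=0.2395639, φ2=0.6561146, Δφ=0.4165508, Δλ=0.4613464 rad; a=sin²(Δφ/2)+cosφ1·cosφ2·sin²(Δλ/2)=0.0829916257; c=2·atan2(√a, √(1-a))=0.584448044; dist=6371·c=3723.518 ≈ 3723.5 km; running total=58806.0 km
Leg 6 bearing: y=sinΔλ·cosφ2=0.35272608, x=cosφ1·sinφ2-sinφ1·cosφ2·cosΔλ=0.42426451; θ=atan2(y, x)=39.7395° ≈ 39.7°
Leg 7: φ1=0.6561146, φ2=-0.0218009, Δφ=-0.6779156, Δλ=-1.5736412 rad; a=sin²(Δφ/2)+cosφ1·cosφ2·sin²(Δλ/2)=0.5077760468; c=2·atan2(√a, √(1-a))=1.586349047; dist=6371·c=10106.630 ≈ 10106.6 km; running total=68912.6 km
Leg 7 bearing: y=sinΔλ·cosφ2=-0.99975832, x=cosφ1·sinφ2-sinφ1·cosφ2·cosΔλ=-0.01553789; θ=atan2(y, x)=-90.8904° <0 so +360° → 269.1096° ≈ 269.1°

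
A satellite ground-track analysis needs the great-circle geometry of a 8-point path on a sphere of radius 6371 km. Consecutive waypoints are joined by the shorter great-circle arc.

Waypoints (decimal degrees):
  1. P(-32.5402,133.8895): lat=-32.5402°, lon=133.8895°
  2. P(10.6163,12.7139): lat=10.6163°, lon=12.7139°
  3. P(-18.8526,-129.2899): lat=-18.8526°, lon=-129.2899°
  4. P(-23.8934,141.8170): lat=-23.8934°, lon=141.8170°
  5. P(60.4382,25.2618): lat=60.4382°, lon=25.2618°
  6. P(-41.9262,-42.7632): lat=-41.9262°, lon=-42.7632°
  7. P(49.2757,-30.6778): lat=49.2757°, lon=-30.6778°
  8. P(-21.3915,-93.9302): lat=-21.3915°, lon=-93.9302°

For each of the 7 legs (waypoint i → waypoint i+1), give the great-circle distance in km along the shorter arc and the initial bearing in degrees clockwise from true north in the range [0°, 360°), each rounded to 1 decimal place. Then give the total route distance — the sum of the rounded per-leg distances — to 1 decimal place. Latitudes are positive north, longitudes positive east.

Leg 1: φ1=-0.5679336, φ2=0.1852894, Δφ=0.7532230, Δλ=-2.1149132 rad; a=sin²(Δφ/2)+cosφ1·cosφ2·sin²(Δλ/2)=0.7640117202; c=2·atan2(√a, √(1-a))=2.127067730; dist=6371·c=13551.549 ≈ 13551.5 km; running total=13551.5 km
Leg 1 bearing: y=sinΔλ·cosφ2=-0.84093973, x=cosφ1·sinφ2-sinφ1·cosφ2·cosΔλ=-0.11837071; θ=atan2(y, x)=-98.0123° <0 so +360° → 261.9877° ≈ 262.0°
Leg 2: φ1=0.1852894, φ2=-0.3290399, Δφ=-0.5143293, Δλ=-2.4784339 rad; a=sin²(Δφ/2)+cosφ1·cosφ2·sin²(Δλ/2)=0.8962704734; c=2·atan2(√a, √(1-a))=2.485760840; dist=6371·c=15836.782 ≈ 15836.8 km; running total=29388.3 km
Leg 2 bearing: y=sinΔλ·cosφ2=-0.58258363, x=cosφ1·sinφ2-sinφ1·cosφ2·cosΔλ=-0.18020867; θ=atan2(y, x)=-107.1882° <0 so +360° → 252.8118° ≈ 252.8°
Leg 3: φ1=-0.3290399, φ2=-0.4170185, Δφ=-0.0879786, Δλ=4.7317080 rad; a=sin²(Δφ/2)+cosφ1·cosφ2·sin²(Δλ/2)=0.4262019837; c=2·atan2(√a, √(1-a))=1.422659085; dist=6371·c=9063.761 ≈ 9063.8 km; running total=38452.1 km
Leg 3 bearing: y=sinΔλ·cosφ2=-0.91413000, x=cosφ1·sinφ2-sinφ1·cosφ2·cosΔλ=-0.37759998; θ=atan2(y, x)=-112.4441° <0 so +360° → 247.5559° ≈ 247.6°
Leg 4: φ1=-0.4170185, φ2=1.0548456, Δφ=1.4718641, Δλ=-2.0342720 rad; a=sin²(Δφ/2)+cosφ1·cosφ2·sin²(Δλ/2)=0.7769852882; c=2·atan2(√a, √(1-a))=2.157922292; dist=6371·c=13748.123 ≈ 13748.1 km; running total=52200.2 km
Leg 4 bearing: y=sinΔλ·cosφ2=-0.44131436, x=cosφ1·sinφ2-sinφ1·cosφ2·cosΔλ=0.70594492; θ=atan2(y, x)=-32.0111° <0 so +360° → 327.9889° ≈ 328.0°
Leg 5: φ1=1.0548456, φ2=-0.7317502, Δφ=-1.7865958, Δλ=-1.1872602 rad; a=sin²(Δφ/2)+cosφ1·cosφ2·sin²(Δλ/2)=0.7219182955; c=2·atan2(√a, √(1-a))=2.030671878; dist=6371·c=12937.411 ≈ 12937.4 km; running total=65137.6 km
Leg 5 bearing: y=sinΔλ·cosφ2=-0.68995197, x=cosφ1·sinφ2-sinφ1·cosφ2·cosΔλ=-0.57181759; θ=atan2(y, x)=-129.6512° <0 so +360° → 230.3488° ≈ 230.3°
Leg 6: φ1=-0.7317502, φ2=0.8600232, Δφ=1.5917734, Δλ=0.2109300 rad; a=sin²(Δφ/2)+cosφ1·cosφ2·sin²(Δλ/2)=0.5158668877; c=2·atan2(√a, √(1-a))=1.602535431; dist=6371·c=10209.753 ≈ 10209.8 km; running total=75347.4 km
Leg 6 bearing: y=sinΔλ·cosφ2=0.13659676, x=cosφ1·sinφ2-sinφ1·cosφ2·cosΔλ=0.99011832; θ=atan2(y, x)=7.8549° ≈ 7.9°
Leg 7: φ1=0.8600232, φ2=-0.3733521, Δφ=-1.2333753, Δλ=-1.1039626 rad; a=sin²(Δφ/2)+cosφ1·cosφ2·sin²(Δλ/2)=0.5015096684; c=2·atan2(√a, √(1-a))=1.573815668; dist=6371·c=10026.780 ≈ 10026.8 km; running total=85374.2 km
Leg 7 bearing: y=sinΔλ·cosφ2=-0.83147912, x=cosφ1·sinφ2-sinφ1·cosφ2·cosΔλ=-0.55554780; θ=atan2(y, x)=-123.7486° <0 so +360° → 236.2514° ≈ 236.3°

Leg 1: dist=13551.5 km, bearing=262.0°
Leg 2: dist=15836.8 km, bearing=252.8°
Leg 3: dist=9063.8 km, bearing=247.6°
Leg 4: dist=13748.1 km, bearing=328.0°
Leg 5: dist=12937.4 km, bearing=230.3°
Leg 6: dist=10209.8 km, bearing=7.9°
Leg 7: dist=10026.8 km, bearing=236.3°
Total: 85374.2 km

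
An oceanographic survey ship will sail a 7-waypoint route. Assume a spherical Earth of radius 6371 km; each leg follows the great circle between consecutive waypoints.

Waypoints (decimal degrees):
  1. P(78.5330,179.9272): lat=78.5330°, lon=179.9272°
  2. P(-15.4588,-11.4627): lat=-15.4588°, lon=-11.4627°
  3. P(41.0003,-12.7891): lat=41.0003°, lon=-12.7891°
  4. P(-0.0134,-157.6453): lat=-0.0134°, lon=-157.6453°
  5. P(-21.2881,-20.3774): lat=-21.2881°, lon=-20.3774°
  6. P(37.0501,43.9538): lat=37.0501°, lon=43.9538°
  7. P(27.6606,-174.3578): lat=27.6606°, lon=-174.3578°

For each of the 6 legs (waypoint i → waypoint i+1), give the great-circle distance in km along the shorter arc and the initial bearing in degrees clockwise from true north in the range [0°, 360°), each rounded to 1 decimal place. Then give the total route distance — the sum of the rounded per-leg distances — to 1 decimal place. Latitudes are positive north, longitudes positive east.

Leg 1: dist=12974.6 km, bearing=12.3°
Leg 2: dist=6279.5 km, bearing=358.8°
Leg 3: dist=14246.1 km, bearing=313.0°
Leg 4: dist=14809.3 km, bearing=119.9°
Leg 5: dist=9347.7 km, bearing=46.3°
Leg 6: dist=11782.2 km, bearing=34.8°
Total: 69439.4 km

Leg 1: φ1=1.3706594, φ2=-0.2698070, Δφ=-1.6404664, Δλ=-3.3403839 rad; a=sin²(Δφ/2)+cosφ1·cosφ2·sin²(Δλ/2)=0.7245313217; c=2·atan2(√a, √(1-a))=2.036512305; dist=6371·c=12974.620 ≈ 12974.6 km; running total=12974.6 km
Leg 1 bearing: y=sinΔλ·cosφ2=0.19034001, x=cosφ1·sinφ2-sinφ1·cosφ2·cosΔλ=0.87299108; θ=atan2(y, x)=12.2998° ≈ 12.3°
Leg 2: φ1=-0.2698070, φ2=0.7155902, Δφ=0.9853972, Δλ=-0.0231500 rad; a=sin²(Δφ/2)+cosφ1·cosφ2·sin²(Δλ/2)=0.2238314012; c=2·atan2(√a, √(1-a))=0.985631015; dist=6371·c=6279.455 ≈ 6279.5 km; running total=19254.1 km
Leg 2 bearing: y=sinΔλ·cosφ2=-0.01746992, x=cosφ1·sinφ2-sinφ1·cosφ2·cosΔλ=0.83343771; θ=atan2(y, x)=-1.2008° <0 so +360° → 358.7992° ≈ 358.8°
Leg 3: φ1=0.7155902, φ2=-0.0002339, Δφ=-0.7158241, Δλ=-2.5282176 rad; a=sin²(Δφ/2)+cosφ1·cosφ2·sin²(Δλ/2)=0.8086420578; c=2·atan2(√a, √(1-a))=2.236082263; dist=6371·c=14246.080 ≈ 14246.1 km; running total=33500.2 km
Leg 3 bearing: y=sinΔλ·cosφ2=-0.57563051, x=cosφ1·sinφ2-sinφ1·cosφ2·cosΔλ=0.53629268; θ=atan2(y, x)=-47.0262° <0 so +360° → 312.9738° ≈ 313.0°
Leg 4: φ1=-0.0002339, φ2=-0.3715474, Δφ=-0.3713136, Δλ=2.3957768 rad; a=sin²(Δφ/2)+cosφ1·cosφ2·sin²(Δλ/2)=0.8421649307; c=2·atan2(√a, √(1-a))=2.324480589; dist=6371·c=14809.266 ≈ 14809.3 km; running total=48309.5 km
Leg 4 bearing: y=sinΔλ·cosφ2=0.63227011, x=cosφ1·sinφ2-sinφ1·cosφ2·cosΔλ=-0.36321777; θ=atan2(y, x)=119.8759° ≈ 119.9°
Leg 5: φ1=-0.3715474, φ2=0.6466462, Δφ=1.0181937, Δλ=1.1227913 rad; a=sin²(Δφ/2)+cosφ1·cosφ2·sin²(Δλ/2)=0.4483104130; c=2·atan2(√a, √(1-a))=1.467232122; dist=6371·c=9347.736 ≈ 9347.7 km; running total=57657.2 km
Leg 5 bearing: y=sinΔλ·cosφ2=0.71934602, x=cosφ1·sinφ2-sinφ1·cosφ2·cosΔλ=0.68691634; θ=atan2(y, x)=46.3211° ≈ 46.3°
Leg 6: φ1=0.6466462, φ2=0.4827685, Δφ=-0.1638777, Δλ=-3.8102562 rad; a=sin²(Δφ/2)+cosφ1·cosφ2·sin²(Δλ/2)=0.6374798404; c=2·atan2(√a, √(1-a))=1.849344093; dist=6371·c=11782.171 ≈ 11782.2 km; running total=69439.4 km
Leg 6 bearing: y=sinΔλ·cosφ2=0.54908710, x=cosφ1·sinφ2-sinφ1·cosφ2·cosΔλ=0.78924047; θ=atan2(y, x)=34.8269° ≈ 34.8°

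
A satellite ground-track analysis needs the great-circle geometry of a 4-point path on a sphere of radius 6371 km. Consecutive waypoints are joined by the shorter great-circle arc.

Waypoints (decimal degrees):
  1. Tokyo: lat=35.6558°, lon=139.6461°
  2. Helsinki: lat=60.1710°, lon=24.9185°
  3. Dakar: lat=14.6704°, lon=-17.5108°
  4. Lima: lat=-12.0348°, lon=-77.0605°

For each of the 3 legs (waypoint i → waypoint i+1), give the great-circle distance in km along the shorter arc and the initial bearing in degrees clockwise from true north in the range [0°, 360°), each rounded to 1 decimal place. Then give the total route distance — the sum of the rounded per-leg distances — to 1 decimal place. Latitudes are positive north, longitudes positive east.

Leg 1: dist=7820.2 km, bearing=331.3°
Leg 2: dist=6105.6 km, bearing=232.9°
Leg 3: dist=7199.0 km, bearing=248.8°
Total: 21124.8 km

Leg 1: φ1=0.6223111, φ2=1.0501821, Δφ=0.4278710, Δλ=-2.0023744 rad; a=sin²(Δφ/2)+cosφ1·cosφ2·sin²(Δλ/2)=0.3316887926; c=2·atan2(√a, √(1-a))=1.227468658; dist=6371·c=7820.203 ≈ 7820.2 km; running total=7820.2 km
Leg 1 bearing: y=sinΔλ·cosφ2=-0.45180370, x=cosφ1·sinφ2-sinφ1·cosφ2·cosΔλ=0.82617115; θ=atan2(y, x)=-28.6727° <0 so +360° → 331.3273° ≈ 331.3°
Leg 2: φ1=1.0501821, φ2=0.2560468, Δφ=-0.7941353, Δλ=-0.7405310 rad; a=sin²(Δφ/2)+cosφ1·cosφ2·sin²(Δλ/2)=0.2125593179; c=2·atan2(√a, √(1-a))=0.958337176; dist=6371·c=6105.566 ≈ 6105.6 km; running total=13925.8 km
Leg 2 bearing: y=sinΔλ·cosφ2=-0.65268450, x=cosφ1·sinφ2-sinφ1·cosφ2·cosΔλ=-0.49347174; θ=atan2(y, x)=-127.0916° <0 so +360° → 232.9084° ≈ 232.9°
Leg 3: φ1=0.2560468, φ2=-0.2100469, Δφ=-0.4660937, Δλ=-1.0393383 rad; a=sin²(Δφ/2)+cosφ1·cosφ2·sin²(Δλ/2)=0.2866562993; c=2·atan2(√a, √(1-a))=1.129969490; dist=6371·c=7199.036 ≈ 7199.0 km; running total=21124.8 km
Leg 3 bearing: y=sinΔλ·cosφ2=-0.84312179, x=cosφ1·sinφ2-sinφ1·cosφ2·cosΔλ=-0.32723616; θ=atan2(y, x)=-111.2124° <0 so +360° → 248.7876° ≈ 248.8°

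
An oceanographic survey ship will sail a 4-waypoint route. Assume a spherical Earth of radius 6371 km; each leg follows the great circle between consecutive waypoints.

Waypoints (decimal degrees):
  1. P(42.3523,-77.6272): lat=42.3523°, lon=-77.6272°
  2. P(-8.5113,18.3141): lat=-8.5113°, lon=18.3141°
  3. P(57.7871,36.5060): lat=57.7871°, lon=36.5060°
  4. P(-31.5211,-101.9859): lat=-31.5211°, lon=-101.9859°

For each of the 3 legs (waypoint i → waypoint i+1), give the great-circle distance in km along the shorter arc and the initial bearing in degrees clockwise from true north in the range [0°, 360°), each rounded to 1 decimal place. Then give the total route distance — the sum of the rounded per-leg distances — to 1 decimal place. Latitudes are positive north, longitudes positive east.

Leg 1: φ1=0.7391871, φ2=-0.1485502, Δφ=-0.8877373, Δλ=1.6744916 rad; a=sin²(Δφ/2)+cosφ1·cosφ2·sin²(Δλ/2)=0.5876807532; c=2·atan2(√a, √(1-a))=1.747069279; dist=6371·c=11130.578 ≈ 11130.6 km; running total=11130.6 km
Leg 1 bearing: y=sinΔλ·cosφ2=0.98367431, x=cosφ1·sinφ2-sinφ1·cosφ2·cosΔλ=-0.04041267; θ=atan2(y, x)=92.3526° ≈ 92.4°
Leg 2: φ1=-0.1485502, φ2=1.0085752, Δφ=1.1571254, Δλ=0.3175086 rad; a=sin²(Δφ/2)+cosφ1·cosφ2·sin²(Δλ/2)=0.3121889559; c=2·atan2(√a, √(1-a))=1.185728402; dist=6371·c=7554.276 ≈ 7554.3 km; running total=18684.9 km
Leg 2 bearing: y=sinΔλ·cosφ2=0.16642378, x=cosφ1·sinφ2-sinφ1·cosφ2·cosΔλ=0.91170783; θ=atan2(y, x)=10.3449° ≈ 10.3°
Leg 3: φ1=1.0085752, φ2=-0.5501470, Δφ=-1.5587221, Δλ=-2.4171396 rad; a=sin²(Δφ/2)+cosφ1·cosφ2·sin²(Δλ/2)=0.8913146033; c=2·atan2(√a, √(1-a))=2.469674706; dist=6371·c=15734.298 ≈ 15734.3 km; running total=34419.2 km
Leg 3 bearing: y=sinΔλ·cosφ2=-0.56493918, x=cosφ1·sinφ2-sinφ1·cosφ2·cosΔλ=0.26141011; θ=atan2(y, x)=-65.1690° <0 so +360° → 294.8310° ≈ 294.8°

Leg 1: dist=11130.6 km, bearing=92.4°
Leg 2: dist=7554.3 km, bearing=10.3°
Leg 3: dist=15734.3 km, bearing=294.8°
Total: 34419.2 km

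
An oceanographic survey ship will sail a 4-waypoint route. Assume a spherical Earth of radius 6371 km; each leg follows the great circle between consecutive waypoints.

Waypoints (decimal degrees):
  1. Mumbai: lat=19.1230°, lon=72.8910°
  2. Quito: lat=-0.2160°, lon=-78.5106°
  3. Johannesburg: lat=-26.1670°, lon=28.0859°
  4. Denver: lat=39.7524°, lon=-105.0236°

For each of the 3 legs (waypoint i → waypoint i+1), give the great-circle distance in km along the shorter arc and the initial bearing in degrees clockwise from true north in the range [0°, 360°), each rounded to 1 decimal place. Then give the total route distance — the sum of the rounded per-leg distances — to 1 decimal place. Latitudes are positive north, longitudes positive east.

Leg 1: φ1=0.3337593, φ2=-0.0037699, Δφ=-0.3375292, Δλ=-2.6424564 rad; a=sin²(Δφ/2)+cosφ1·cosφ2·sin²(Δλ/2)=0.9153877043; c=2·atan2(√a, √(1-a))=2.551295663; dist=6371·c=16254.305 ≈ 16254.3 km; running total=16254.3 km
Leg 1 bearing: y=sinΔλ·cosφ2=-0.47866394, x=cosφ1·sinφ2-sinφ1·cosφ2·cosΔλ=0.28406523; θ=atan2(y, x)=-59.3128° <0 so +360° → 300.6872° ≈ 300.7°
Leg 2: φ1=-0.0037699, φ2=-0.4567003, Δφ=-0.4529304, Δλ=1.8604599 rad; a=sin²(Δφ/2)+cosφ1·cosφ2·sin²(Δλ/2)=0.6273460176; c=2·atan2(√a, √(1-a))=1.828325549; dist=6371·c=11648.262 ≈ 11648.3 km; running total=27902.6 km
Leg 2 bearing: y=sinΔλ·cosφ2=0.86012216, x=cosφ1·sinφ2-sinφ1·cosφ2·cosΔλ=-0.44195230; θ=atan2(y, x)=117.1952° ≈ 117.2°
Leg 3: φ1=-0.4567003, φ2=0.6938103, Δφ=1.1505106, Δλ=-2.3231990 rad; a=sin²(Δφ/2)+cosφ1·cosφ2·sin²(Δλ/2)=0.8767783163; c=2·atan2(√a, √(1-a))=2.424252048; dist=6371·c=15444.910 ≈ 15444.9 km; running total=43347.5 km
Leg 3 bearing: y=sinΔλ·cosφ2=-0.56127264, x=cosφ1·sinφ2-sinφ1·cosφ2·cosΔλ=0.34223592; θ=atan2(y, x)=-58.6273° <0 so +360° → 301.3727° ≈ 301.4°

Leg 1: dist=16254.3 km, bearing=300.7°
Leg 2: dist=11648.3 km, bearing=117.2°
Leg 3: dist=15444.9 km, bearing=301.4°
Total: 43347.5 km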